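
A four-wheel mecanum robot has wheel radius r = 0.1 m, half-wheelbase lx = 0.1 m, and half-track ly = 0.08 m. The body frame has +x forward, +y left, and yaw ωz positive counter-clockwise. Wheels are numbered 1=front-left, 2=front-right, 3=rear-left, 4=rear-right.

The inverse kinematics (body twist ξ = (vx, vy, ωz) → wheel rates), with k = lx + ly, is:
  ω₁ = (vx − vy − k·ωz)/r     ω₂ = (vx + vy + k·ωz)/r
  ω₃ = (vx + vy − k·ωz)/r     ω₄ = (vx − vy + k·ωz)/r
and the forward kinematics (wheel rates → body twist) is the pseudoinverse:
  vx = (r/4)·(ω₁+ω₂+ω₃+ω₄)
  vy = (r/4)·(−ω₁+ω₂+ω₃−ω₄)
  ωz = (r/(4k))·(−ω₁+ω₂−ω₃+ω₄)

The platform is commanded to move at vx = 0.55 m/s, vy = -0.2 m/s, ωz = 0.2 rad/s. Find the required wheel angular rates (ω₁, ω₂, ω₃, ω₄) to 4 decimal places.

(7.1400, 3.8600, 3.1400, 7.8600)

k = lx + ly = 0.1 + 0.08 = 0.1800;  k·ωz = 0.1800·0.2 = 0.0360
ω₁ (FL) = (vx − vy − k·ωz)/r = 0.7140/0.1 = 7.1400
ω₂ (FR) = (vx + vy + k·ωz)/r = 0.3860/0.1 = 3.8600
ω₃ (RL) = (vx + vy − k·ωz)/r = 0.3140/0.1 = 3.1400
ω₄ (RR) = (vx − vy + k·ωz)/r = 0.7860/0.1 = 7.8600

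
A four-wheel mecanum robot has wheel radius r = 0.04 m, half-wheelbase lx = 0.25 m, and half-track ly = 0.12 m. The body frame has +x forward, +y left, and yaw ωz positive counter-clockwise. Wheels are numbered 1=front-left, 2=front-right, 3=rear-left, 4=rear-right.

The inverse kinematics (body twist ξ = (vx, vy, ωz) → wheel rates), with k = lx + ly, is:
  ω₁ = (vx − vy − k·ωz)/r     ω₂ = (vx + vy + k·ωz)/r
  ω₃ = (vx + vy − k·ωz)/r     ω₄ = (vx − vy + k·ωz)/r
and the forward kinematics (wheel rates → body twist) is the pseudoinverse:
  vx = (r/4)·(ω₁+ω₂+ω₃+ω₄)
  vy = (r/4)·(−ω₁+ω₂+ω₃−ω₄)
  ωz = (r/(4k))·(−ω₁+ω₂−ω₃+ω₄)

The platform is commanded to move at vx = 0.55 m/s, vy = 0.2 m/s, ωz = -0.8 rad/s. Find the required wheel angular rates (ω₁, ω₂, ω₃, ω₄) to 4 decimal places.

(16.1500, 11.3500, 26.1500, 1.3500)

k = lx + ly = 0.25 + 0.12 = 0.3700;  k·ωz = 0.3700·-0.8 = -0.2960
ω₁ (FL) = (vx − vy − k·ωz)/r = 0.6460/0.04 = 16.1500
ω₂ (FR) = (vx + vy + k·ωz)/r = 0.4540/0.04 = 11.3500
ω₃ (RL) = (vx + vy − k·ωz)/r = 1.0460/0.04 = 26.1500
ω₄ (RR) = (vx − vy + k·ωz)/r = 0.0540/0.04 = 1.3500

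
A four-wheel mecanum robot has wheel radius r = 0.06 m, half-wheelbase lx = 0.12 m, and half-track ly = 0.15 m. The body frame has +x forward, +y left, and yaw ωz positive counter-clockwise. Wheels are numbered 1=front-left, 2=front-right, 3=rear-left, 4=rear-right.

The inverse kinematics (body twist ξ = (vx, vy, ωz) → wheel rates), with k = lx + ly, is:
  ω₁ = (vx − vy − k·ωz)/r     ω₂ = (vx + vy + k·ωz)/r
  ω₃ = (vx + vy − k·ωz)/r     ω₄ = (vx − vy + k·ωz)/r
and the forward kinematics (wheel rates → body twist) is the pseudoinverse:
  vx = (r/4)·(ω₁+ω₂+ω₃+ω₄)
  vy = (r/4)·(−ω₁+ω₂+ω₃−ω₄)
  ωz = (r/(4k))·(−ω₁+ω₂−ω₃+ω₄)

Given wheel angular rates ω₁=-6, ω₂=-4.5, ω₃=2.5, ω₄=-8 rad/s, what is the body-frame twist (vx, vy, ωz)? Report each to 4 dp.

(-0.2400, 0.1800, -0.5000)

k = lx + ly = 0.12 + 0.15 = 0.2700
ω₁+ω₂+ω₃+ω₄ = -16.0000  →  vx = (0.06/4)·-16.0000 = -0.2400
−ω₁+ω₂+ω₃−ω₄ = 12.0000  →  vy = (0.06/4)·12.0000 = 0.1800
−ω₁+ω₂−ω₃+ω₄ = -9.0000  →  ωz = (0.06/1.0800)·-9.0000 = -0.5000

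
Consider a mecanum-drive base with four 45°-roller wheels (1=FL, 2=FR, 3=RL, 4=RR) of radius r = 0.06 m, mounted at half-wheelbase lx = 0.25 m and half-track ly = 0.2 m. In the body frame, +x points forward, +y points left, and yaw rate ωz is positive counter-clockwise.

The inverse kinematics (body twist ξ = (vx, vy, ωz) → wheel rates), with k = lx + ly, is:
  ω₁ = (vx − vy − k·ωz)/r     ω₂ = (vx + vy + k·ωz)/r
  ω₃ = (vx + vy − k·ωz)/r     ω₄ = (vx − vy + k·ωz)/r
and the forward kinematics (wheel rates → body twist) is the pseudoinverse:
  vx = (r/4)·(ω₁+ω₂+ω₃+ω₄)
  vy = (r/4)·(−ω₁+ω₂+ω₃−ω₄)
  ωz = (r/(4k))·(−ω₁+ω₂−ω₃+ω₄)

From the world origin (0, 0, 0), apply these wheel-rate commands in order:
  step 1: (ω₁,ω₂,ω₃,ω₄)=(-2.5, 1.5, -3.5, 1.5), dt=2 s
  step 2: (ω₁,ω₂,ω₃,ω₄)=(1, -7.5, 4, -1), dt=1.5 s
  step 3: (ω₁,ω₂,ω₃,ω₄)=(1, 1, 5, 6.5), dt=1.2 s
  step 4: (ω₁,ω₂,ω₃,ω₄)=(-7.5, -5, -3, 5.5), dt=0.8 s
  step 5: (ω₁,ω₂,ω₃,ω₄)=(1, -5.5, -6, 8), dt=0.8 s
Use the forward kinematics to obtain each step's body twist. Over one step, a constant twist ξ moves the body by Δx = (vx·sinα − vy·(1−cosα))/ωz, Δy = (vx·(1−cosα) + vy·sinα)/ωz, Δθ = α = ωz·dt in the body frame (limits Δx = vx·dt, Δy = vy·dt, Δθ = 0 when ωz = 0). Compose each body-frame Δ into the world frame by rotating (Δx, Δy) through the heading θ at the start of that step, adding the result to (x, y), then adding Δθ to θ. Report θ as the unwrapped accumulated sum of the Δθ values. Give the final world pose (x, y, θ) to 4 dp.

step 1: ξ=(vx,vy,ωz)=(-0.0450, -0.0150, 0.3000), dt=2.0 → body Δ=(-0.0760, -0.0544, 0.6000) → world pose (-0.0760, -0.0544, 0.6000)
step 2: ξ=(vx,vy,ωz)=(-0.0525, -0.0525, -0.4500), dt=1.5 → body Δ=(-0.0985, -0.0473, -0.6750) → world pose (-0.1305, -0.1491, -0.0750)
step 3: ξ=(vx,vy,ωz)=(0.2025, -0.0225, 0.0500), dt=1.2 → body Δ=(0.2437, -0.0197, 0.0600) → world pose (0.1110, -0.1870, -0.0150)
step 4: ξ=(vx,vy,ωz)=(-0.1500, -0.0900, 0.3667), dt=0.8 → body Δ=(-0.1078, -0.0884, 0.2933) → world pose (0.0019, -0.2738, 0.2783)
step 5: ξ=(vx,vy,ωz)=(-0.0375, -0.3075, 0.2500), dt=0.8 → body Δ=(-0.0053, -0.2474, 0.2000) → world pose (0.0647, -0.5131, 0.4783)

(0.0647, -0.5131, 0.4783)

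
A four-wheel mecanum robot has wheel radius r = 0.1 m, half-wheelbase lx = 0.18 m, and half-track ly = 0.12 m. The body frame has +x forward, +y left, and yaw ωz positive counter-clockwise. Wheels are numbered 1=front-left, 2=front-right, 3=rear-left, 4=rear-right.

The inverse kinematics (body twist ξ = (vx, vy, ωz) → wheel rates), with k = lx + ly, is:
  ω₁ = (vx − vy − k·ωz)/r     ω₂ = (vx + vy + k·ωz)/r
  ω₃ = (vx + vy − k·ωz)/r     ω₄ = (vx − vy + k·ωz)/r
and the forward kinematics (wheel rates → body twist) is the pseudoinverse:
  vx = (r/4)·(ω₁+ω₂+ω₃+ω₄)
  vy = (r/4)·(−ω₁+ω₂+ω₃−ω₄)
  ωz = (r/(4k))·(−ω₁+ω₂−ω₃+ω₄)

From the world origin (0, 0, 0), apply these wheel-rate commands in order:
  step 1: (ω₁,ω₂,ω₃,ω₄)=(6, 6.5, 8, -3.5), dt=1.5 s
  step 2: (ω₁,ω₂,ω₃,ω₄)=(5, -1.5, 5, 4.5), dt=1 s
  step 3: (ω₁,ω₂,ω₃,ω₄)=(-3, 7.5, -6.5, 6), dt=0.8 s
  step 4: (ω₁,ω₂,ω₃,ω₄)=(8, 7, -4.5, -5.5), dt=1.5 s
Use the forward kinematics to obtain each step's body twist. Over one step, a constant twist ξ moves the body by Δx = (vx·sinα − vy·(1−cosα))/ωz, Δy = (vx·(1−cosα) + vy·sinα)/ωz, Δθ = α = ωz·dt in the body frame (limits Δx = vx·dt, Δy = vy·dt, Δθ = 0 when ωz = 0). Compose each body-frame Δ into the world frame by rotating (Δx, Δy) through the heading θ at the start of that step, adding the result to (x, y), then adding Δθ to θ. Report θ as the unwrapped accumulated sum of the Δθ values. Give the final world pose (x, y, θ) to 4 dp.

step 1: ξ=(vx,vy,ωz)=(0.4250, 0.3000, -0.9167), dt=1.5 → body Δ=(0.7184, -0.0524, -1.3750) → world pose (0.7184, -0.0524, -1.3750)
step 2: ξ=(vx,vy,ωz)=(0.3250, -0.1500, -0.5833), dt=1.0 → body Δ=(0.2644, -0.2338, -0.5833) → world pose (0.5405, -0.3572, -1.9583)
step 3: ξ=(vx,vy,ωz)=(0.1000, -0.0500, 1.9167), dt=0.8 → body Δ=(0.0772, 0.0242, 1.5333) → world pose (0.5337, -0.4378, -0.4250)
step 4: ξ=(vx,vy,ωz)=(0.1250, 0.0000, -0.1667), dt=1.5 → body Δ=(0.1856, -0.0233, -0.2500) → world pose (0.6931, -0.5356, -0.6750)

(0.6931, -0.5356, -0.6750)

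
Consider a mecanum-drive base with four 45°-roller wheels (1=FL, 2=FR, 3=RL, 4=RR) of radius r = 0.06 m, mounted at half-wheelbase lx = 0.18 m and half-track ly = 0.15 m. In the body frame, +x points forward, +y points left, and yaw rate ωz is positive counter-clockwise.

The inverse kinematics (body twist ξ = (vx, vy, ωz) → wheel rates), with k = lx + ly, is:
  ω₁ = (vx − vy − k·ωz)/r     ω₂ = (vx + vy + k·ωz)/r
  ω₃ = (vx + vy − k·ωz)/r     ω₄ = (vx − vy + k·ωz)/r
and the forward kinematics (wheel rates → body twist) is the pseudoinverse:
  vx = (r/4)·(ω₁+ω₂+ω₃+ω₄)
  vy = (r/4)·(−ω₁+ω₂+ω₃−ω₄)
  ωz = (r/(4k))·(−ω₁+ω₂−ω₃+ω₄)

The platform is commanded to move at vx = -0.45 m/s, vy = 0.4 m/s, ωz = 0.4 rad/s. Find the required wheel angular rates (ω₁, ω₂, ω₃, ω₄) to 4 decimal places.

(-16.3667, 1.3667, -3.0333, -11.9667)

k = lx + ly = 0.18 + 0.15 = 0.3300;  k·ωz = 0.3300·0.4 = 0.1320
ω₁ (FL) = (vx − vy − k·ωz)/r = -0.9820/0.06 = -16.3667
ω₂ (FR) = (vx + vy + k·ωz)/r = 0.0820/0.06 = 1.3667
ω₃ (RL) = (vx + vy − k·ωz)/r = -0.1820/0.06 = -3.0333
ω₄ (RR) = (vx − vy + k·ωz)/r = -0.7180/0.06 = -11.9667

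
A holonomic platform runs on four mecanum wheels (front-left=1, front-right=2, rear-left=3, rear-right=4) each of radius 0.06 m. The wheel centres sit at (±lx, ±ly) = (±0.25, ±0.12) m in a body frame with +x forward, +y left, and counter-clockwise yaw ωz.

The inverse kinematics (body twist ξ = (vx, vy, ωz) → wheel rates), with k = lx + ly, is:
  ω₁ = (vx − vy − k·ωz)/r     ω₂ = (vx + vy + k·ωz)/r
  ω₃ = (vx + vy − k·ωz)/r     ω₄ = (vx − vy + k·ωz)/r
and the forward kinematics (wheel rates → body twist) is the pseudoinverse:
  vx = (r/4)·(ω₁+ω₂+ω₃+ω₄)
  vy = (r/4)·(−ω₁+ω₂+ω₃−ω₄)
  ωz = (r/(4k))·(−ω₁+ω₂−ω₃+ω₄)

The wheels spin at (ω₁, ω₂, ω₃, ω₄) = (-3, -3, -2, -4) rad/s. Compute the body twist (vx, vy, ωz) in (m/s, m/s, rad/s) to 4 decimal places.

(-0.1800, 0.0300, -0.0811)

k = lx + ly = 0.25 + 0.12 = 0.3700
ω₁+ω₂+ω₃+ω₄ = -12.0000  →  vx = (0.06/4)·-12.0000 = -0.1800
−ω₁+ω₂+ω₃−ω₄ = 2.0000  →  vy = (0.06/4)·2.0000 = 0.0300
−ω₁+ω₂−ω₃+ω₄ = -2.0000  →  ωz = (0.06/1.4800)·-2.0000 = -0.0811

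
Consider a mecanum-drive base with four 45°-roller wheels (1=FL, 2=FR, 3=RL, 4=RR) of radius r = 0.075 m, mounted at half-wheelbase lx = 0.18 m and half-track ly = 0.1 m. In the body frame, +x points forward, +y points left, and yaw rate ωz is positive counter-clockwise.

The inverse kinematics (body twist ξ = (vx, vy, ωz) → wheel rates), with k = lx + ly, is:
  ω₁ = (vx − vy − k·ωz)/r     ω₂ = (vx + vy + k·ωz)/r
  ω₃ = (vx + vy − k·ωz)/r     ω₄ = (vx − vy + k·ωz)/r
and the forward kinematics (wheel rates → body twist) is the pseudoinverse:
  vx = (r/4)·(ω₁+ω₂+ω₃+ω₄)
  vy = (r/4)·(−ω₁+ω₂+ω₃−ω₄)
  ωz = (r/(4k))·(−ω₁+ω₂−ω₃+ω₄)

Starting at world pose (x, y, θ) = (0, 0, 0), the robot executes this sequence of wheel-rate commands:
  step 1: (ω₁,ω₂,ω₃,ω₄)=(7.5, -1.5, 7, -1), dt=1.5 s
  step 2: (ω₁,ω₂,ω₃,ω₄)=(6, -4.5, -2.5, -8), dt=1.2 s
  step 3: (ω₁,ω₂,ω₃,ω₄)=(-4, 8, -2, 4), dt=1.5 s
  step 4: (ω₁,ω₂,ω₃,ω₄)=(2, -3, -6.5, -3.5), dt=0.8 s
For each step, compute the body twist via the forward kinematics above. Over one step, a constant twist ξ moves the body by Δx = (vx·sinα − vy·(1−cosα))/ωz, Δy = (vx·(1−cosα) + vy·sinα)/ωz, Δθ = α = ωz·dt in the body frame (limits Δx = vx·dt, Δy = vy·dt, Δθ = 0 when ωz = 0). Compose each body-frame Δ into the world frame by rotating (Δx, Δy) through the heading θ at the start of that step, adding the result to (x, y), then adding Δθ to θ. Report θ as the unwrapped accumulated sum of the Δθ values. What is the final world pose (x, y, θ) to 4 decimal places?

(0.1228, -0.1161, -1.2924)

step 1: ξ=(vx,vy,ωz)=(0.2250, -0.0187, -1.1384), dt=1.5 → body Δ=(0.1771, -0.2409, -1.7076) → world pose (0.1771, -0.2409, -1.7076)
step 2: ξ=(vx,vy,ωz)=(-0.1688, -0.0937, -1.0714), dt=1.2 → body Δ=(-0.2140, 0.0292, -1.2857) → world pose (0.2352, -0.0329, -2.9933)
step 3: ξ=(vx,vy,ωz)=(0.1125, 0.1125, 1.2054), dt=1.5 → body Δ=(-0.0245, 0.2060, 1.8080) → world pose (0.2899, -0.2330, -1.1853)
step 4: ξ=(vx,vy,ωz)=(-0.2062, -0.1500, -0.1339), dt=0.8 → body Δ=(-0.1711, -0.1109, -0.1071) → world pose (0.1228, -0.1161, -1.2924)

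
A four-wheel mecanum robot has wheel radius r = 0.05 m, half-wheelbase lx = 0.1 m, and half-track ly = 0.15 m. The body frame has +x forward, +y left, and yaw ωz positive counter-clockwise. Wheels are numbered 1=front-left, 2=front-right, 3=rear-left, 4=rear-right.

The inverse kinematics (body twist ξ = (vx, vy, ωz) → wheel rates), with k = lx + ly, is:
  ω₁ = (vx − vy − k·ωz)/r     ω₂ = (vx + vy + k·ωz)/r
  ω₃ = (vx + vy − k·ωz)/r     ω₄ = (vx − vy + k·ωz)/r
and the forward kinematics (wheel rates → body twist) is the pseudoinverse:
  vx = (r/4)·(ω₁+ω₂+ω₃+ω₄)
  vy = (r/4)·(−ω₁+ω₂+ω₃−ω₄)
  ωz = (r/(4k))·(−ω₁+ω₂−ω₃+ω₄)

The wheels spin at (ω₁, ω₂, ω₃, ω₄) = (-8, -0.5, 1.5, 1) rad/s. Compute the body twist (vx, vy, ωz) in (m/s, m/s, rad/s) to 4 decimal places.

(-0.0750, 0.1000, 0.3500)

k = lx + ly = 0.1 + 0.15 = 0.2500
ω₁+ω₂+ω₃+ω₄ = -6.0000  →  vx = (0.05/4)·-6.0000 = -0.0750
−ω₁+ω₂+ω₃−ω₄ = 8.0000  →  vy = (0.05/4)·8.0000 = 0.1000
−ω₁+ω₂−ω₃+ω₄ = 7.0000  →  ωz = (0.05/1.0000)·7.0000 = 0.3500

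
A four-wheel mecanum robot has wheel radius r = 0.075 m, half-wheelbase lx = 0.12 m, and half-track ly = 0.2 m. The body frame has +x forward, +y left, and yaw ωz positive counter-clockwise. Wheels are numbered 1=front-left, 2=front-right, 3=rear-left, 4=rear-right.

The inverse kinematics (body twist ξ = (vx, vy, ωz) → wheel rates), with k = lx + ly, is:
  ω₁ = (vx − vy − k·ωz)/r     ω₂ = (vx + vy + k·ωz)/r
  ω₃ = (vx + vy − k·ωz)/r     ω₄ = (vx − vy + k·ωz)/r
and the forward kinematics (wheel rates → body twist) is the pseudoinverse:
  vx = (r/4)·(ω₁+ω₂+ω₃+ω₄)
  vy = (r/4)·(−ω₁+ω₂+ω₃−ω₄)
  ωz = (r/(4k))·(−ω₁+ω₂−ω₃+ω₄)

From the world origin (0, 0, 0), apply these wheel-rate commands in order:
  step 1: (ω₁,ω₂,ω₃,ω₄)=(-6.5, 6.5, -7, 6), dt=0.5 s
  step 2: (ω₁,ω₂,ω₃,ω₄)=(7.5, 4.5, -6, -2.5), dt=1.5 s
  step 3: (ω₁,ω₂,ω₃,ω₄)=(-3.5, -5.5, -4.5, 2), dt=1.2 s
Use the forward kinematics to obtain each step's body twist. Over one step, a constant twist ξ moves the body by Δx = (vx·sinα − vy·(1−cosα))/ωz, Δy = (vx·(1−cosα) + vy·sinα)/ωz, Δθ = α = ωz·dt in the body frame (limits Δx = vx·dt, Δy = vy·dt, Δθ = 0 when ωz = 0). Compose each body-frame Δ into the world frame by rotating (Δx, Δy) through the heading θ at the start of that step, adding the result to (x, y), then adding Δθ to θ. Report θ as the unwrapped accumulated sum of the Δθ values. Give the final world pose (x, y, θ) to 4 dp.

(0.1997, -0.3837, 1.1221)

step 1: ξ=(vx,vy,ωz)=(-0.0188, 0.0000, 1.5234), dt=0.5 → body Δ=(-0.0085, -0.0034, 0.7617) → world pose (-0.0085, -0.0034, 0.7617)
step 2: ξ=(vx,vy,ωz)=(0.0656, -0.1219, 0.0293), dt=1.5 → body Δ=(0.1024, -0.1806, 0.0439) → world pose (0.1903, -0.0634, 0.8057)
step 3: ξ=(vx,vy,ωz)=(-0.2156, -0.1594, 0.2637), dt=1.2 → body Δ=(-0.2244, -0.2287, 0.3164) → world pose (0.1997, -0.3837, 1.1221)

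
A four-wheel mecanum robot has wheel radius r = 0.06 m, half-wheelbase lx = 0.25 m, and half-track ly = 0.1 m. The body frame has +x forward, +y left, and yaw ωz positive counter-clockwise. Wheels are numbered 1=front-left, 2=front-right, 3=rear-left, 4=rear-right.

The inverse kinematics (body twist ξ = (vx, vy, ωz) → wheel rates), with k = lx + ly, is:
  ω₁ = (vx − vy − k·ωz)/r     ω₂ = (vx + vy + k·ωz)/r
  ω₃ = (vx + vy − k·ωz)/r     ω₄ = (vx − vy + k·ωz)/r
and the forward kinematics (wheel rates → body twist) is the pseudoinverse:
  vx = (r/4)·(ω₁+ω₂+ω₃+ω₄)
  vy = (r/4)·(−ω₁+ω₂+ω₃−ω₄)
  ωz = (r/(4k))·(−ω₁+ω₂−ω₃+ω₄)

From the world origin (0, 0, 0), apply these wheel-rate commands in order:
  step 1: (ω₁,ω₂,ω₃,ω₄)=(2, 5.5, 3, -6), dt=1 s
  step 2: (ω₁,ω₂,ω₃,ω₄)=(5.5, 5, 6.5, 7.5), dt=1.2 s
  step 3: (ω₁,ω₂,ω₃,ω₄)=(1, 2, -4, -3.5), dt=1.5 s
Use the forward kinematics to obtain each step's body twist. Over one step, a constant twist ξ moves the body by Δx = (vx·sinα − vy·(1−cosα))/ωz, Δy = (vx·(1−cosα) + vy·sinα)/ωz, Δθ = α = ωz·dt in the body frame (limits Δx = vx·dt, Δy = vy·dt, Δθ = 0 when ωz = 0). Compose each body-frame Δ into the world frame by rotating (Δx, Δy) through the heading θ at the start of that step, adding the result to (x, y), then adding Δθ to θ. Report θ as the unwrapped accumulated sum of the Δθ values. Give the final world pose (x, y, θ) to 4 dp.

step 1: ξ=(vx,vy,ωz)=(0.0675, 0.1875, -0.2357), dt=1.0 → body Δ=(0.0889, 0.1778, -0.2357) → world pose (0.0889, 0.1778, -0.2357)
step 2: ξ=(vx,vy,ωz)=(0.3675, -0.0225, 0.0214), dt=1.2 → body Δ=(0.4413, -0.0213, 0.0257) → world pose (0.5130, 0.0541, -0.2100)
step 3: ξ=(vx,vy,ωz)=(-0.0675, 0.0075, 0.0643), dt=1.5 → body Δ=(-0.1016, 0.0064, 0.0964) → world pose (0.4149, 0.0815, -0.1136)

(0.4149, 0.0815, -0.1136)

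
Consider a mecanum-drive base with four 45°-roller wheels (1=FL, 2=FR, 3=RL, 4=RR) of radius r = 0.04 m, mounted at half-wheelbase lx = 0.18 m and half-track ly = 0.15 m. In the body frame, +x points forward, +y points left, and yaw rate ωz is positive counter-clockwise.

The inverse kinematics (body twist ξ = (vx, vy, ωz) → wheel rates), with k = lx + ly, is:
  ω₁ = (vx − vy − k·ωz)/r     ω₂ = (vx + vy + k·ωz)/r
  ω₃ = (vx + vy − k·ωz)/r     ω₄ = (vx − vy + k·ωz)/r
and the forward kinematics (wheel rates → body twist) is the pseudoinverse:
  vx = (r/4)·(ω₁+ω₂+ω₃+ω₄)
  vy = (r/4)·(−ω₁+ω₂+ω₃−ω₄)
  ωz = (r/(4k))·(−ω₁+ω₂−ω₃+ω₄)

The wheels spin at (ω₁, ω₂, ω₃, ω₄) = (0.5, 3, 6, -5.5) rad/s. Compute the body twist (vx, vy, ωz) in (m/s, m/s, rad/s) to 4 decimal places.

k = lx + ly = 0.18 + 0.15 = 0.3300
ω₁+ω₂+ω₃+ω₄ = 4.0000  →  vx = (0.04/4)·4.0000 = 0.0400
−ω₁+ω₂+ω₃−ω₄ = 14.0000  →  vy = (0.04/4)·14.0000 = 0.1400
−ω₁+ω₂−ω₃+ω₄ = -9.0000  →  ωz = (0.04/1.3200)·-9.0000 = -0.2727

(0.0400, 0.1400, -0.2727)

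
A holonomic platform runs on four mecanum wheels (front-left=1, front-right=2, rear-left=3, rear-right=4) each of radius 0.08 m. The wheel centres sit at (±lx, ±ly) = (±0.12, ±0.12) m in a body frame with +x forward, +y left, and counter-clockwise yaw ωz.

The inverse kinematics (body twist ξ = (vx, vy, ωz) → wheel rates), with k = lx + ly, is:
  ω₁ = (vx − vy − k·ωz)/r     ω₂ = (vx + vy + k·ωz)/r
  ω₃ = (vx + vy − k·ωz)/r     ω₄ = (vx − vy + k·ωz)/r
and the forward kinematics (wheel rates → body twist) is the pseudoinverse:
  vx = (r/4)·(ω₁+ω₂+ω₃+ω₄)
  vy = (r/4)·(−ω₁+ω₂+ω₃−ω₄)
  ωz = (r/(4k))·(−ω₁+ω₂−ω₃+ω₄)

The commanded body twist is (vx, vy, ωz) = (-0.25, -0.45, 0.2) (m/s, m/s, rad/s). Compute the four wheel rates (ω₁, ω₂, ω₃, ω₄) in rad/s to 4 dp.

(1.9000, -8.1500, -9.3500, 3.1000)

k = lx + ly = 0.12 + 0.12 = 0.2400;  k·ωz = 0.2400·0.2 = 0.0480
ω₁ (FL) = (vx − vy − k·ωz)/r = 0.1520/0.08 = 1.9000
ω₂ (FR) = (vx + vy + k·ωz)/r = -0.6520/0.08 = -8.1500
ω₃ (RL) = (vx + vy − k·ωz)/r = -0.7480/0.08 = -9.3500
ω₄ (RR) = (vx − vy + k·ωz)/r = 0.2480/0.08 = 3.1000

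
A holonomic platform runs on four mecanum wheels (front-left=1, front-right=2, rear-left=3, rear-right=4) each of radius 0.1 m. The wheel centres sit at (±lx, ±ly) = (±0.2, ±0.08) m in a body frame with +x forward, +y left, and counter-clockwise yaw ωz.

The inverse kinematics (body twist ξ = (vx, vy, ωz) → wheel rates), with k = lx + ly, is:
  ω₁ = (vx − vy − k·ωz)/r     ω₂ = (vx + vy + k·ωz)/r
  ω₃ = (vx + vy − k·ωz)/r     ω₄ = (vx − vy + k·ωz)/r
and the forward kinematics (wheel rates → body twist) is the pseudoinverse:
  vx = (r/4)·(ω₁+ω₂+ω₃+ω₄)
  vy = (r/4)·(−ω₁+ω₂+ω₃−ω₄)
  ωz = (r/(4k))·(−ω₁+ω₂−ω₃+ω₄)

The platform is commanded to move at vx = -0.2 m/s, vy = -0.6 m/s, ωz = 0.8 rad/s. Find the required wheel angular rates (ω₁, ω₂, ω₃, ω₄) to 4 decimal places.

(1.7600, -5.7600, -10.2400, 6.2400)

k = lx + ly = 0.2 + 0.08 = 0.2800;  k·ωz = 0.2800·0.8 = 0.2240
ω₁ (FL) = (vx − vy − k·ωz)/r = 0.1760/0.1 = 1.7600
ω₂ (FR) = (vx + vy + k·ωz)/r = -0.5760/0.1 = -5.7600
ω₃ (RL) = (vx + vy − k·ωz)/r = -1.0240/0.1 = -10.2400
ω₄ (RR) = (vx − vy + k·ωz)/r = 0.6240/0.1 = 6.2400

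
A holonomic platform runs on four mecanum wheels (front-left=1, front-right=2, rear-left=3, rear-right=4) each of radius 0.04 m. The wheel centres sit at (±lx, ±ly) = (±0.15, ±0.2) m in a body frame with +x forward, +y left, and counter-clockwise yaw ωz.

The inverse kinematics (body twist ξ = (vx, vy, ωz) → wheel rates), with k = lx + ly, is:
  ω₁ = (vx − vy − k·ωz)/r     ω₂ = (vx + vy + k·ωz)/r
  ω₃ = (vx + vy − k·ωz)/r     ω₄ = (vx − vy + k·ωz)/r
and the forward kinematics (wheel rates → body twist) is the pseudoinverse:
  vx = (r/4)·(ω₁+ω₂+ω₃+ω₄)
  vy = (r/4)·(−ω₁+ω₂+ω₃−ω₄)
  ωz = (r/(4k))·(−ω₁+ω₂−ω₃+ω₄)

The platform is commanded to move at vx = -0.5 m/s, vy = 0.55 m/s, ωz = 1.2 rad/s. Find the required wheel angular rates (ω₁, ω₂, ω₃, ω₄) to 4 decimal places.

k = lx + ly = 0.15 + 0.2 = 0.3500;  k·ωz = 0.3500·1.2 = 0.4200
ω₁ (FL) = (vx − vy − k·ωz)/r = -1.4700/0.04 = -36.7500
ω₂ (FR) = (vx + vy + k·ωz)/r = 0.4700/0.04 = 11.7500
ω₃ (RL) = (vx + vy − k·ωz)/r = -0.3700/0.04 = -9.2500
ω₄ (RR) = (vx − vy + k·ωz)/r = -0.6300/0.04 = -15.7500

(-36.7500, 11.7500, -9.2500, -15.7500)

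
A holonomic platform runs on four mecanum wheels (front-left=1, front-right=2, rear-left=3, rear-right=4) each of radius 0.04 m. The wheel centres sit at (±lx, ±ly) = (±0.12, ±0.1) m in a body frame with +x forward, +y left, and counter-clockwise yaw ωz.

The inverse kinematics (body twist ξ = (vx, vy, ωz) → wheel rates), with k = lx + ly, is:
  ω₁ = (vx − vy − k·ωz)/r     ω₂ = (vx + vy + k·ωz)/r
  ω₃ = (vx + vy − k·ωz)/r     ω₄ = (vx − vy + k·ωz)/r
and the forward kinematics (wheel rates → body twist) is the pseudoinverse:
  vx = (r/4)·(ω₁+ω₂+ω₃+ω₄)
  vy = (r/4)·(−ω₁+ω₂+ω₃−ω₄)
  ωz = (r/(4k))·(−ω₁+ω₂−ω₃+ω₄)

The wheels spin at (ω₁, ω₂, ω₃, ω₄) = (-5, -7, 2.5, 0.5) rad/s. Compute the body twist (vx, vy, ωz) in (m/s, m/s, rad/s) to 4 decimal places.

(-0.0900, 0.0000, -0.1818)

k = lx + ly = 0.12 + 0.1 = 0.2200
ω₁+ω₂+ω₃+ω₄ = -9.0000  →  vx = (0.04/4)·-9.0000 = -0.0900
−ω₁+ω₂+ω₃−ω₄ = 0.0000  →  vy = (0.04/4)·0.0000 = 0.0000
−ω₁+ω₂−ω₃+ω₄ = -4.0000  →  ωz = (0.04/0.8800)·-4.0000 = -0.1818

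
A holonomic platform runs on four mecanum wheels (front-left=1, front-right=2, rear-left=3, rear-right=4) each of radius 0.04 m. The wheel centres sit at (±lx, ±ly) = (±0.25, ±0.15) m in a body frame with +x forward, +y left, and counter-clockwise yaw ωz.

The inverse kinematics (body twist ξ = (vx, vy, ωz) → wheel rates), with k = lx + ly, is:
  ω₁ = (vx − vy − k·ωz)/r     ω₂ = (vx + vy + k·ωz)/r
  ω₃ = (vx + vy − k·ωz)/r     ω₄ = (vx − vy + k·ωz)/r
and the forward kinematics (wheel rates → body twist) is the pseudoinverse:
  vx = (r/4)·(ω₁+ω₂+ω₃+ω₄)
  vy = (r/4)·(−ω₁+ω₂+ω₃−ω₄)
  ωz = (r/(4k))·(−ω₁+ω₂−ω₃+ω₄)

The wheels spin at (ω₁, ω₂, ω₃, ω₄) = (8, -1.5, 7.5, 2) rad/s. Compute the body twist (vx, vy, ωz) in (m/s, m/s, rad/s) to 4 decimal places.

(0.1600, -0.0400, -0.3750)

k = lx + ly = 0.25 + 0.15 = 0.4000
ω₁+ω₂+ω₃+ω₄ = 16.0000  →  vx = (0.04/4)·16.0000 = 0.1600
−ω₁+ω₂+ω₃−ω₄ = -4.0000  →  vy = (0.04/4)·-4.0000 = -0.0400
−ω₁+ω₂−ω₃+ω₄ = -15.0000  →  ωz = (0.04/1.6000)·-15.0000 = -0.3750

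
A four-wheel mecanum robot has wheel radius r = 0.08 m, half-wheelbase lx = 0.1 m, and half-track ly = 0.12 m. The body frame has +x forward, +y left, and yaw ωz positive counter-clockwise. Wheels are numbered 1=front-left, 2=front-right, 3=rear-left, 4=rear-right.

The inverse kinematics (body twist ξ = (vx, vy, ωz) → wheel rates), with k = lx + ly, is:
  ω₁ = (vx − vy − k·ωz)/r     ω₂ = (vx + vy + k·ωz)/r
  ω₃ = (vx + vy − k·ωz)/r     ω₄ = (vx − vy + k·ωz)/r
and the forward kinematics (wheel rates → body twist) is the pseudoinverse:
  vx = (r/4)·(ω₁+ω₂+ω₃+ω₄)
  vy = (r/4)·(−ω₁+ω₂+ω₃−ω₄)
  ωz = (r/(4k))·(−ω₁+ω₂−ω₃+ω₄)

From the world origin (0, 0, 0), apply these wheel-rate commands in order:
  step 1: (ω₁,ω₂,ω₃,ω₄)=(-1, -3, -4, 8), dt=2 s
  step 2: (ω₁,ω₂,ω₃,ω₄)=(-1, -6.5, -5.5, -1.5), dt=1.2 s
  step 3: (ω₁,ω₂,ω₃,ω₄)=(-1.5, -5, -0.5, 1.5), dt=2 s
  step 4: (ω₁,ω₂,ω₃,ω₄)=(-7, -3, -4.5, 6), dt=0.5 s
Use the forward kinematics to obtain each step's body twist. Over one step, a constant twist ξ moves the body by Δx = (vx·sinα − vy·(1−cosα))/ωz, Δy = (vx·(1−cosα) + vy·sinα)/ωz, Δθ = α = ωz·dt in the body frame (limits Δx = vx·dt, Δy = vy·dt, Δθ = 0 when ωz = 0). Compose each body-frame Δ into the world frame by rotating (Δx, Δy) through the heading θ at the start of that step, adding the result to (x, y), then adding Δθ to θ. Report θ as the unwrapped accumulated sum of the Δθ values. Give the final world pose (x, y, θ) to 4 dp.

(0.9477, -0.9082, 2.0409)

step 1: ξ=(vx,vy,ωz)=(0.0000, -0.2800, 0.9091), dt=2.0 → body Δ=(0.3834, -0.2986, 1.8182) → world pose (0.3834, -0.2986, 1.8182)
step 2: ξ=(vx,vy,ωz)=(-0.2900, -0.1900, -0.1364), dt=1.2 → body Δ=(-0.3651, -0.1986, -0.1636) → world pose (0.6653, -0.6039, 1.6545)
step 3: ξ=(vx,vy,ωz)=(-0.1100, -0.1100, -0.1364), dt=2.0 → body Δ=(-0.2471, -0.1875, -0.2727) → world pose (0.8728, -0.8345, 1.3818)
step 4: ξ=(vx,vy,ωz)=(-0.1700, -0.1300, 1.3182), dt=0.5 → body Δ=(-0.0583, -0.0874, 0.6591) → world pose (0.9477, -0.9082, 2.0409)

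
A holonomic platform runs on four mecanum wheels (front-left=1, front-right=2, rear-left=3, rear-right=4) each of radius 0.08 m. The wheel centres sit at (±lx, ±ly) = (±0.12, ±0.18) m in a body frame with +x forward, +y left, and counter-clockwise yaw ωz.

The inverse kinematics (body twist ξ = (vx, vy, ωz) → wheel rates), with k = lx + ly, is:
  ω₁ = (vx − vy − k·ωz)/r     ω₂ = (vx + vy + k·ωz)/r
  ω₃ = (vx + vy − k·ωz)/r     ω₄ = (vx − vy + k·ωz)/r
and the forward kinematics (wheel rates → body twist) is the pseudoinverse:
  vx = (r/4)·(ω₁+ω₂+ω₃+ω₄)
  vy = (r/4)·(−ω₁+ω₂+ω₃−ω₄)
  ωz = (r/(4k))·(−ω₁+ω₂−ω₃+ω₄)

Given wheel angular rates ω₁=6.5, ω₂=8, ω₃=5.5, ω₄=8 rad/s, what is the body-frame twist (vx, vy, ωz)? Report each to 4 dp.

(0.5600, -0.0200, 0.2667)

k = lx + ly = 0.12 + 0.18 = 0.3000
ω₁+ω₂+ω₃+ω₄ = 28.0000  →  vx = (0.08/4)·28.0000 = 0.5600
−ω₁+ω₂+ω₃−ω₄ = -1.0000  →  vy = (0.08/4)·-1.0000 = -0.0200
−ω₁+ω₂−ω₃+ω₄ = 4.0000  →  ωz = (0.08/1.2000)·4.0000 = 0.2667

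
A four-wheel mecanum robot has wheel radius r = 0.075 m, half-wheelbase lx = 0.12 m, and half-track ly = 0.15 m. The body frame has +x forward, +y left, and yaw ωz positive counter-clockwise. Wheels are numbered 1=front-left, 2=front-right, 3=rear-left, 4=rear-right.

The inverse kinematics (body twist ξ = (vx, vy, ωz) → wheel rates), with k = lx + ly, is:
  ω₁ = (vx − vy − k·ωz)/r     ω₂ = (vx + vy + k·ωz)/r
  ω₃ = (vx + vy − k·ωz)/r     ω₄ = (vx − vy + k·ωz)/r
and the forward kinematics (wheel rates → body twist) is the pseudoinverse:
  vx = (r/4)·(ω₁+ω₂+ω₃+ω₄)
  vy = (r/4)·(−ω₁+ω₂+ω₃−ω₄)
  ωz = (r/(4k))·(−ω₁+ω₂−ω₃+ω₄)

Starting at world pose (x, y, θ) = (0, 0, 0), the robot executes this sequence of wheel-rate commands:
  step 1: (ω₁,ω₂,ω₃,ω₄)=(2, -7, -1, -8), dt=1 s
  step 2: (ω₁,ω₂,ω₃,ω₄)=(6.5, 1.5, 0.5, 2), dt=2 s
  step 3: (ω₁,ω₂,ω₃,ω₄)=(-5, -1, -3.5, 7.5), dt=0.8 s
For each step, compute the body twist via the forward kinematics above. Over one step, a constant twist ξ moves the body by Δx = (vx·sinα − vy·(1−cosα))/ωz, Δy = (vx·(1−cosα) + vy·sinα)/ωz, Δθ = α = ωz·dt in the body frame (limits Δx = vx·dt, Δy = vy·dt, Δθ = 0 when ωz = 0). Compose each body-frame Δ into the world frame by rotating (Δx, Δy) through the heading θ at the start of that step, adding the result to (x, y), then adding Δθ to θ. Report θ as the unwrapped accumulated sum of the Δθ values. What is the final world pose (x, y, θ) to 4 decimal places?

(-0.4878, -0.3433, -0.7639)

step 1: ξ=(vx,vy,ωz)=(-0.2625, -0.0375, -1.1111), dt=1.0 → body Δ=(-0.2305, 0.1012, -1.1111) → world pose (-0.2305, 0.1012, -1.1111)
step 2: ξ=(vx,vy,ωz)=(0.1969, -0.1219, -0.2431), dt=2.0 → body Δ=(0.3203, -0.3281, -0.4861) → world pose (-0.3824, -0.3315, -1.5972)
step 3: ξ=(vx,vy,ωz)=(-0.0375, -0.1313, 1.0417), dt=0.8 → body Δ=(0.0146, -0.1051, 0.8333) → world pose (-0.4878, -0.3433, -0.7639)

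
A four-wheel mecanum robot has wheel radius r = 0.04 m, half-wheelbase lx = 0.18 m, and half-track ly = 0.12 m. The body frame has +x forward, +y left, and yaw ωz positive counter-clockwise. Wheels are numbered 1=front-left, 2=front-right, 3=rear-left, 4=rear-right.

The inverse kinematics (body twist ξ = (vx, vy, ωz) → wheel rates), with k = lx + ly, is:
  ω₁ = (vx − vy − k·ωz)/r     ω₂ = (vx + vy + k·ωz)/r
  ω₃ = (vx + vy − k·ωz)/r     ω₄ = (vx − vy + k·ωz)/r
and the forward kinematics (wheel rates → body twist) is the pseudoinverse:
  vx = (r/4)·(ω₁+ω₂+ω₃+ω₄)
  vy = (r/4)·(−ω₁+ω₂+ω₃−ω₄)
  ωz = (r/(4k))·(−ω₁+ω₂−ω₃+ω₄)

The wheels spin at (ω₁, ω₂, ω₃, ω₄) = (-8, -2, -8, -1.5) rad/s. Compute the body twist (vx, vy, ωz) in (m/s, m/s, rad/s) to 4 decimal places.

k = lx + ly = 0.18 + 0.12 = 0.3000
ω₁+ω₂+ω₃+ω₄ = -19.5000  →  vx = (0.04/4)·-19.5000 = -0.1950
−ω₁+ω₂+ω₃−ω₄ = -0.5000  →  vy = (0.04/4)·-0.5000 = -0.0050
−ω₁+ω₂−ω₃+ω₄ = 12.5000  →  ωz = (0.04/1.2000)·12.5000 = 0.4167

(-0.1950, -0.0050, 0.4167)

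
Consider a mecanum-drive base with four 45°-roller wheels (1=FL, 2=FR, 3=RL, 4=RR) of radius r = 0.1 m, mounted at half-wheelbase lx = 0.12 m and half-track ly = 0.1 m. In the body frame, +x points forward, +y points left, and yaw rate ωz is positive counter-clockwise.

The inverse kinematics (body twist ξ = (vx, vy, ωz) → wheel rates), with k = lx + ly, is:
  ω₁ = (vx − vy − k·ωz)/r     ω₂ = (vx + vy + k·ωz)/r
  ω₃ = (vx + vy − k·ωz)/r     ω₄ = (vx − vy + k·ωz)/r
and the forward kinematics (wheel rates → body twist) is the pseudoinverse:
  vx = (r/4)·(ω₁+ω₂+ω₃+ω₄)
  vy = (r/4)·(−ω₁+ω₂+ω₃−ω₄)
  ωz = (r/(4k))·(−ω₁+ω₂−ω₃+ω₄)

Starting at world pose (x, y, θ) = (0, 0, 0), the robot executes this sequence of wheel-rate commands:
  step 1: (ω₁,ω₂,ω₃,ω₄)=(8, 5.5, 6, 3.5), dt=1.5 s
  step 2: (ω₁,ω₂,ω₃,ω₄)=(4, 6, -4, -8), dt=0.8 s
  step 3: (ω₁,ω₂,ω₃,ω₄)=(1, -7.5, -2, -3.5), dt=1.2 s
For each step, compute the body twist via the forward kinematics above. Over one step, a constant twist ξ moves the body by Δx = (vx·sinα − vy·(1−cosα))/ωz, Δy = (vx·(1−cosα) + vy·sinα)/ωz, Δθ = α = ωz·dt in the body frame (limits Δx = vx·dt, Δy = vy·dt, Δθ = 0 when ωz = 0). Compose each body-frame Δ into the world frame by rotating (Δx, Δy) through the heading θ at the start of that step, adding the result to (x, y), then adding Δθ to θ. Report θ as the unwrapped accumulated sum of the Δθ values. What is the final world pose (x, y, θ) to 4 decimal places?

(0.6914, 0.1142, -2.3977)

step 1: ξ=(vx,vy,ωz)=(0.5750, 0.0000, -0.5682), dt=1.5 → body Δ=(0.7618, -0.3458, -0.8523) → world pose (0.7618, -0.3458, -0.8523)
step 2: ξ=(vx,vy,ωz)=(-0.0500, 0.1500, -0.2273), dt=0.8 → body Δ=(-0.0289, 0.1230, -0.1818) → world pose (0.8354, -0.2431, -1.0341)
step 3: ξ=(vx,vy,ωz)=(-0.3000, -0.1750, -1.1364), dt=1.2 → body Δ=(-0.3807, 0.0590, -1.3636) → world pose (0.6914, 0.1142, -2.3977)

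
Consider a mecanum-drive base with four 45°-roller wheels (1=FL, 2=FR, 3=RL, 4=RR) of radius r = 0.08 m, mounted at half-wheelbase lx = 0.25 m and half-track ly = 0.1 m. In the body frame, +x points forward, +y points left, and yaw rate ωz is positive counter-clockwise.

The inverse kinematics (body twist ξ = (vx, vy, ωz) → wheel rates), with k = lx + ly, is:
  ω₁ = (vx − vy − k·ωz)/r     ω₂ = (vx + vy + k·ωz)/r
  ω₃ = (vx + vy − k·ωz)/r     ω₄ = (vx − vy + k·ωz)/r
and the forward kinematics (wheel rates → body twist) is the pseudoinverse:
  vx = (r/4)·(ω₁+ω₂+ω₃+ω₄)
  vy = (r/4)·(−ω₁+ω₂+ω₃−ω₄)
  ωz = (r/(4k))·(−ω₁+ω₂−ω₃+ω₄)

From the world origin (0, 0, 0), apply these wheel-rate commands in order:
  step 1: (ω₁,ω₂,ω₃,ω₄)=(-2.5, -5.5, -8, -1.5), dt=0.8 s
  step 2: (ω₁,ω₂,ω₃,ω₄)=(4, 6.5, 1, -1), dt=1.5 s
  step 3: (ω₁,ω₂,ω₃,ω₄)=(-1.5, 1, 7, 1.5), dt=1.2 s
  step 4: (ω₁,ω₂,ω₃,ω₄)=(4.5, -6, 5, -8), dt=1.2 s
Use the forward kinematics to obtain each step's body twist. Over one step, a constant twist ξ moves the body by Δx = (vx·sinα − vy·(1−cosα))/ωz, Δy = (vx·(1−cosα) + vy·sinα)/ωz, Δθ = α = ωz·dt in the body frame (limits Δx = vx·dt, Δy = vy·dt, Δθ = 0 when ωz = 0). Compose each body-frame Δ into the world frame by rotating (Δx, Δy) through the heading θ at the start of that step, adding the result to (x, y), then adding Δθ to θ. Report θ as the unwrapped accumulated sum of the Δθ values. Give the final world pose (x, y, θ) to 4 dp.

step 1: ξ=(vx,vy,ωz)=(-0.3500, -0.1900, 0.2000), dt=0.8 → body Δ=(-0.2667, -0.1737, 0.1600) → world pose (-0.2667, -0.1737, 0.1600)
step 2: ξ=(vx,vy,ωz)=(0.2100, 0.0900, 0.0286), dt=1.5 → body Δ=(0.3120, 0.1417, 0.0429) → world pose (0.0188, 0.0159, 0.2029)
step 3: ξ=(vx,vy,ωz)=(0.1600, 0.1600, -0.1714), dt=1.2 → body Δ=(0.2103, 0.1710, -0.2057) → world pose (0.1903, 0.2257, -0.0029)
step 4: ξ=(vx,vy,ωz)=(-0.0900, 0.0500, -1.3429), dt=1.2 → body Δ=(-0.0282, 0.1069, -1.6114) → world pose (0.1624, 0.3328, -1.6143)

(0.1624, 0.3328, -1.6143)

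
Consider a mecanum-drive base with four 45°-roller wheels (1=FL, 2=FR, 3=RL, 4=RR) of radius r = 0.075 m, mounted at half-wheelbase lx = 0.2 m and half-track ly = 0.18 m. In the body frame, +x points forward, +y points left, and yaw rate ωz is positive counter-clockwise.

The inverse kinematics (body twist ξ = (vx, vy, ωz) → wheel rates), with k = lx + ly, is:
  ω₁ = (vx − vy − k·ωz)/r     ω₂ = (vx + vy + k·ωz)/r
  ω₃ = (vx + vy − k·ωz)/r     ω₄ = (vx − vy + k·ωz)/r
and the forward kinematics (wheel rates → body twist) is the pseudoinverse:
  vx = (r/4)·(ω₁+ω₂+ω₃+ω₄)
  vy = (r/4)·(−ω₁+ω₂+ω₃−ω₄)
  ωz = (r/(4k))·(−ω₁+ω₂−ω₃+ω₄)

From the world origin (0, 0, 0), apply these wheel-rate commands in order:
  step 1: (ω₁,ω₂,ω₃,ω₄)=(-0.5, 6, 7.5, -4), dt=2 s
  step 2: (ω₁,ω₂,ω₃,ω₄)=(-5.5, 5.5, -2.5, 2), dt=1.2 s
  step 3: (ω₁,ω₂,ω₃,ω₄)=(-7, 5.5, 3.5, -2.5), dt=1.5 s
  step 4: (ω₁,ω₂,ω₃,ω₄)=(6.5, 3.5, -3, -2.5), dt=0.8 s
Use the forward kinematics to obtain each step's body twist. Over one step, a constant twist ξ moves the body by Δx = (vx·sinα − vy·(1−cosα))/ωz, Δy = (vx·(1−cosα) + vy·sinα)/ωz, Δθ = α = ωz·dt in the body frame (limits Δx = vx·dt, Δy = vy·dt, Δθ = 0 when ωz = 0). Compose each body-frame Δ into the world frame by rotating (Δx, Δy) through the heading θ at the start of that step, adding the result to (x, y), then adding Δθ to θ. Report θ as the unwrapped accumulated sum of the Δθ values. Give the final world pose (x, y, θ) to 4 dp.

(0.2361, 1.1213, 0.8067)

step 1: ξ=(vx,vy,ωz)=(0.1687, 0.3375, -0.2467), dt=2.0 → body Δ=(0.4871, 0.5664, -0.4934) → world pose (0.4871, 0.5664, -0.4934)
step 2: ξ=(vx,vy,ωz)=(-0.0094, 0.1219, 0.7648), dt=1.2 → body Δ=(-0.0723, 0.1218, 0.9178) → world pose (0.4812, 0.7078, 0.4243)
step 3: ξ=(vx,vy,ωz)=(-0.0094, 0.3469, 0.3207), dt=1.5 → body Δ=(-0.1363, 0.4972, 0.4811) → world pose (0.1523, 1.1048, 0.9054)
step 4: ξ=(vx,vy,ωz)=(0.0844, -0.0656, -0.1234), dt=0.8 → body Δ=(0.0648, -0.0557, -0.0987) → world pose (0.2361, 1.1213, 0.8067)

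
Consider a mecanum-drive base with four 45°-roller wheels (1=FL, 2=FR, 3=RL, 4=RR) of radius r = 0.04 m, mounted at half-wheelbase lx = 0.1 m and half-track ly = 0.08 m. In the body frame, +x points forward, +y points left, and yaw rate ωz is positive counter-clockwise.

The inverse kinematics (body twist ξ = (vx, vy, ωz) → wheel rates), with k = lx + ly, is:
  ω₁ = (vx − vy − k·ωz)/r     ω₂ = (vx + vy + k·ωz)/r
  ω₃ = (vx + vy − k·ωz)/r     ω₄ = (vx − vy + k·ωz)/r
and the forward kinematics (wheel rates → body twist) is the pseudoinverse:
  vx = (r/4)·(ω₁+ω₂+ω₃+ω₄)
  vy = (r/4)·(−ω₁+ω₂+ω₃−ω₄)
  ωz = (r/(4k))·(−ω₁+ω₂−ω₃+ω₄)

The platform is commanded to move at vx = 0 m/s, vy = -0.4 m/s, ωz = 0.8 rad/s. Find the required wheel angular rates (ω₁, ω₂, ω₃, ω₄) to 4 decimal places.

k = lx + ly = 0.1 + 0.08 = 0.1800;  k·ωz = 0.1800·0.8 = 0.1440
ω₁ (FL) = (vx − vy − k·ωz)/r = 0.2560/0.04 = 6.4000
ω₂ (FR) = (vx + vy + k·ωz)/r = -0.2560/0.04 = -6.4000
ω₃ (RL) = (vx + vy − k·ωz)/r = -0.5440/0.04 = -13.6000
ω₄ (RR) = (vx − vy + k·ωz)/r = 0.5440/0.04 = 13.6000

(6.4000, -6.4000, -13.6000, 13.6000)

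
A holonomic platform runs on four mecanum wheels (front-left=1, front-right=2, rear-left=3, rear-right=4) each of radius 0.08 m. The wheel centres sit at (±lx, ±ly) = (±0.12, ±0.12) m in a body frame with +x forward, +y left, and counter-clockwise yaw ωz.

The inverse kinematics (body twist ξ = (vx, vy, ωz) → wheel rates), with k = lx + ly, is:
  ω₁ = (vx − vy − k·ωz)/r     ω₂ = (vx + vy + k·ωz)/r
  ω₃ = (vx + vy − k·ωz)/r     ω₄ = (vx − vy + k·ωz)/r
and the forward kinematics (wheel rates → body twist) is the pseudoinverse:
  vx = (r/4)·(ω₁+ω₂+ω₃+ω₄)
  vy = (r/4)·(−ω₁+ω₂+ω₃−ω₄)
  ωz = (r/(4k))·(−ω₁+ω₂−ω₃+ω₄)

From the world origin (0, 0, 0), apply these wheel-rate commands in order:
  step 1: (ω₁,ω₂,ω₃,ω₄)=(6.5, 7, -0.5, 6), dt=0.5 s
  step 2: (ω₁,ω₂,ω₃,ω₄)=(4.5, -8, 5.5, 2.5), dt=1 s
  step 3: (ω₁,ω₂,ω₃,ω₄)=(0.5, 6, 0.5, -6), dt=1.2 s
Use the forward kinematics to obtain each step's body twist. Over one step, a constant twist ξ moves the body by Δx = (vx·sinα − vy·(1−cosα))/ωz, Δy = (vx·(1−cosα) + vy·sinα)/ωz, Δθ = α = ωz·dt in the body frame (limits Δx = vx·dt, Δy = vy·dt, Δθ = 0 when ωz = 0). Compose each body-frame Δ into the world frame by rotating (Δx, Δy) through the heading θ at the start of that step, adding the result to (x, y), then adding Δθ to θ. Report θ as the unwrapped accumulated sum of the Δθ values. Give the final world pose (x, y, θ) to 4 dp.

step 1: ξ=(vx,vy,ωz)=(0.3800, -0.1200, 0.5833), dt=0.5 → body Δ=(0.1960, -0.0316, 0.2917) → world pose (0.1960, -0.0316, 0.2917)
step 2: ξ=(vx,vy,ωz)=(0.0900, -0.1900, -1.2917), dt=1.0 → body Δ=(-0.0396, -0.1919, -1.2917) → world pose (0.2133, -0.2268, -1.0000)
step 3: ξ=(vx,vy,ωz)=(0.0200, 0.2400, -0.0833), dt=1.2 → body Δ=(0.0383, 0.2863, -0.1000) → world pose (0.4749, -0.1044, -1.1000)

(0.4749, -0.1044, -1.1000)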